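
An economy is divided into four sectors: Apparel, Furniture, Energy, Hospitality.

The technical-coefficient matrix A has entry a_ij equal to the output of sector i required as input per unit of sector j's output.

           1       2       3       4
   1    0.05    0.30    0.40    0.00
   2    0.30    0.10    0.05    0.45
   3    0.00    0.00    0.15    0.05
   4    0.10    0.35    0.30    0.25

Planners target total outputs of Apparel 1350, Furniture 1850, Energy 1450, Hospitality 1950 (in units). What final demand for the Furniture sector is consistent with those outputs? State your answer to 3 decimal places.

I − A =
  [   0.95    -0.30    -0.40     0.00]
  [  -0.30     0.90    -0.05    -0.45]
  [   0.00     0.00     0.85    -0.05]
  [  -0.10    -0.35    -0.30     0.75]
d = (I − A) x:
  d_1 = (+0.95)·1350 + (-0.30)·1850 + (-0.40)·1450 + (+0.00)·1950 = 147.500
  d_2 = (-0.30)·1350 + (+0.90)·1850 + (-0.05)·1450 + (-0.45)·1950 = 310.000
  d_3 = (+0.00)·1350 + (+0.00)·1850 + (+0.85)·1450 + (-0.05)·1950 = 1135.000
  d_4 = (-0.10)·1350 + (-0.35)·1850 + (-0.30)·1450 + (+0.75)·1950 = 245.000

d_2 = 310.000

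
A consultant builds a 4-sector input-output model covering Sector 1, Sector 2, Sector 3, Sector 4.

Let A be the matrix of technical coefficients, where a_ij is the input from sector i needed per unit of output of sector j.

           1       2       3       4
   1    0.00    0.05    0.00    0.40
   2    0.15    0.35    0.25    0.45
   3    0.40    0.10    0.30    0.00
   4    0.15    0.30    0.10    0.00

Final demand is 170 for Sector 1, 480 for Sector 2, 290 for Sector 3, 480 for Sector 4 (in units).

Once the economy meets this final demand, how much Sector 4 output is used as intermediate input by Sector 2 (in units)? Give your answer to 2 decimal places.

z_42 = 735.22

I − A =
  [   1.00    -0.05     0.00    -0.40]
  [  -0.15     0.65    -0.25    -0.45]
  [  -0.40    -0.10     0.70     0.00]
  [  -0.15    -0.30    -0.10     1.00]
Compute the cofactors C_ij = (−1)^(i+j)·(3×3 minor ij) of I−A; the adjugate is their transpose:
adj(I−A) = Cᵀ =
  [ 0.331000   0.123000   0.070750   0.187750]
  [ 0.270250   0.642000   0.286000   0.397000]
  [ 0.227750   0.162000   0.447125   0.164000]
  [ 0.153500   0.227250   0.141125   0.419750]
det(I−A) = Σ_j (I−A)_1j·C_1j = (1.00)(0.331000) + (-0.05)(0.270250) + (0.00)(0.227750) + (-0.40)(0.153500) = 0.2560875
(I − A)⁻¹ = adj(I−A) / det(I−A) ≈
  [   1.2925     0.4803     0.2763     0.7331]
  [   1.0553     2.5070     1.1168     1.5503]
  [   0.8893     0.6326     1.7460     0.6404]
  [   0.5994     0.8874     0.5511     1.6391]
First solve x = (I − A)⁻¹ d = adj(I−A)·d / det(I−A); in particular x_2 = (0.270250·170 + 0.642000·480 + 0.286000·290 + 0.397000·480) / 0.2560875 = 627.6025 / 0.2560875 ≈ 2450.7346.
Intermediate flow from 4 to 2: z_42 = a_42 · x_2 = 0.30 × 627.6025 / 0.2560875 = 188.28075 / 0.2560875 ≈ 735.22.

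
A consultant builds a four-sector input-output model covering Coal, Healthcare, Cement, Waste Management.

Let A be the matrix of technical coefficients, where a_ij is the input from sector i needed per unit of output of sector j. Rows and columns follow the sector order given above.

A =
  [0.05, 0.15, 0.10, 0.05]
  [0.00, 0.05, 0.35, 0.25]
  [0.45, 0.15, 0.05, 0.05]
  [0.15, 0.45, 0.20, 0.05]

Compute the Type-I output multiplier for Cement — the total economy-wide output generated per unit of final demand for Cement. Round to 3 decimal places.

m_3 = 2.875

I − A =
  [   0.95    -0.15    -0.10    -0.05]
  [   0.00     0.95    -0.35    -0.25]
  [  -0.45    -0.15     0.95    -0.05]
  [  -0.15    -0.45    -0.20     0.95]
Compute the cofactors C_ij = (−1)^(i+j)·(3×3 minor ij) of I−A; the adjugate is their transpose:
adj(I−A) = Cᵀ =
  [ 0.675750   0.173250   0.153750   0.089250]
  [ 0.210375   0.792750   0.364500   0.238875]
  [ 0.368250   0.231000   0.737750   0.119000]
  [ 0.283875   0.451500   0.352250   0.741125]
det(I−A) = Σ_j (I−A)_1j·C_1j = (0.95)(0.675750) + (-0.15)(0.210375) + (-0.10)(0.368250) + (-0.05)(0.283875) = 0.5593875
(I − A)⁻¹ = adj(I−A) / det(I−A) ≈
  [   1.2080     0.3097     0.2749     0.1595]
  [   0.3761     1.4172     0.6516     0.4270]
  [   0.6583     0.4130     1.3189     0.2127]
  [   0.5075     0.8071     0.6297     1.3249]
The output multiplier for sector j is the column-j sum of the Leontief inverse (I − A)⁻¹ = adj(I−A) / det(I−A).
Column 3 of adj(I−A): (0.153750, 0.364500, 0.737750, 0.352250); det(I−A) = 0.5593875.
m_3 = (0.153750 + 0.364500 + 0.737750 + 0.352250) / 0.5593875 = 1.60825 / 0.5593875 ≈ 2.875.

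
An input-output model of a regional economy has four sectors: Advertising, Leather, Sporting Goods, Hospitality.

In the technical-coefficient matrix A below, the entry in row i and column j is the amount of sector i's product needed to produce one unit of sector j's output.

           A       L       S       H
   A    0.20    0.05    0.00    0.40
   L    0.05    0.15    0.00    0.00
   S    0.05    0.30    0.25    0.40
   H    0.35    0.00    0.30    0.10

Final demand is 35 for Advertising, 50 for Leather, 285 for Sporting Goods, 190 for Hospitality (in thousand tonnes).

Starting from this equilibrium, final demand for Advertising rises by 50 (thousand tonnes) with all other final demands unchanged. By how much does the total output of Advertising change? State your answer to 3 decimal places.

Δx_A = 84.282

I − A =
  [   0.80    -0.05     0.00    -0.40]
  [  -0.05     0.85     0.00     0.00]
  [  -0.05    -0.30     0.75    -0.40]
  [  -0.35     0.00    -0.30     0.90]
Compute the cofactors C_ij = (−1)^(i+j)·(3×3 minor ij) of I−A; the adjugate is their transpose:
adj(I−A) = Cᵀ =
  [ 0.471750   0.063750   0.102000   0.255000]
  [ 0.027750   0.333000   0.006000   0.015000]
  [ 0.170750   0.183250   0.490750   0.294000]
  [ 0.240375   0.085875   0.203250   0.508125]
det(I−A) = Σ_j (I−A)_1j·C_1j = (0.80)(0.471750) + (-0.05)(0.027750) + (0.00)(0.170750) + (-0.40)(0.240375) = 0.2798625
(I − A)⁻¹ = adj(I−A) / det(I−A) ≈
  [   1.6856     0.2278     0.3645     0.9112]
  [   0.0992     1.1899     0.0214     0.0536]
  [   0.6101     0.6548     1.7535     1.0505]
  [   0.8589     0.3068     0.7262     1.8156]
Δx = (I − A)⁻¹ Δd with Δd having +50 in the Advertising component and 0 elsewhere.
So Δx_A = L_AA · (+50), where L_AA = adj(I−A)_AA / det(I−A) = 0.471750 / 0.2798625.
Δx_A = 0.471750 × (+50) / 0.2798625 = 23.5875 / 0.2798625 ≈ 84.282.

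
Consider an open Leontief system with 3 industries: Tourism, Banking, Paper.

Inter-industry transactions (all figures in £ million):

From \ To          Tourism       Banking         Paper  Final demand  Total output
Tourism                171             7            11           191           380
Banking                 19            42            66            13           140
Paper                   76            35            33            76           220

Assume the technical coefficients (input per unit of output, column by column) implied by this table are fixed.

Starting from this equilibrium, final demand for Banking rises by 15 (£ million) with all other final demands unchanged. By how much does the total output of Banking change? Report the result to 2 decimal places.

Δx_B = 25.11

Technical coefficients a_ij = z_ij / X_j:
  a_TT = 171/380 = 0.45, a_BT = 19/380 = 0.05, a_PT = 76/380 = 0.20
  a_TB = 7/140 = 0.05, a_BB = 42/140 = 0.30, a_PB = 35/140 = 0.25
  a_TP = 11/220 = 0.05, a_BP = 66/220 = 0.30, a_PP = 33/220 = 0.15
I − A =
  [   0.55    -0.05    -0.05]
  [  -0.05     0.70    -0.30]
  [  -0.20    -0.25     0.85]
Cofactors of I−A, C_ij = (−1)^(i+j)·(minor ij) (rows/columns in the sector order above):
  C_11 = (0.70)(0.85) − (-0.30)(-0.25) = 0.5200
  C_12 = −[(-0.05)(0.85) − (-0.30)(-0.20)] = 0.1025
  C_13 = (-0.05)(-0.25) − (0.70)(-0.20) = 0.1525
  C_21 = −[(-0.05)(0.85) − (-0.05)(-0.25)] = 0.0550
  C_22 = (0.55)(0.85) − (-0.05)(-0.20) = 0.4575
  C_23 = −[(0.55)(-0.25) − (-0.05)(-0.20)] = 0.1475
  C_31 = (-0.05)(-0.30) − (-0.05)(0.70) = 0.0500
  C_32 = −[(0.55)(-0.30) − (-0.05)(-0.05)] = 0.1675
  C_33 = (0.55)(0.70) − (-0.05)(-0.05) = 0.3825
det(I−A) = Σ_j (I−A)_1j·C_1j = (0.55)(0.5200) + (-0.05)(0.1025) + (-0.05)(0.1525) = 0.27325
adj(I−A) = Cᵀ =
  [ 0.5200   0.0550   0.0500]
  [ 0.1025   0.4575   0.1675]
  [ 0.1525   0.1475   0.3825]
(I − A)⁻¹ = adj(I−A) / det(I−A) ≈
  [   1.9030     0.2013     0.1830]
  [   0.3751     1.6743     0.6130]
  [   0.5581     0.5398     1.3998]
Δx = (I − A)⁻¹ Δd with Δd having +15 in the Banking component and 0 elsewhere.
So Δx_B = L_BB · (+15), where L_BB = adj(I−A)_BB / det(I−A) = 0.4575 / 0.27325.
Δx_B = 0.4575 × (+15) / 0.27325 = 6.8625 / 0.27325 ≈ 25.11.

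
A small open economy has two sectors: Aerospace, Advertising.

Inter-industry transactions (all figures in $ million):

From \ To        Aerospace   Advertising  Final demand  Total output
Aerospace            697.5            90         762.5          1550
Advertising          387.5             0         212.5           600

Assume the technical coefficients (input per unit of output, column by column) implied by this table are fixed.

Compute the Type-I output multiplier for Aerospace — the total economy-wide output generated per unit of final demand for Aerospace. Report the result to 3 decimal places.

m_1 = 2.439

Technical coefficients a_ij = z_ij / X_j:
  a_11 = 697.5/1550 = 0.45, a_21 = 387.5/1550 = 0.25
  a_12 = 90/600 = 0.15, a_22 = 0/600 = 0.00
I − A =
  [   0.55    -0.15]
  [  -0.25     1.00]
det(I−A) = (0.55)(1.00) − (-0.15)(-0.25) = 0.5125
adj(I−A) = [[1.00, 0.15], [0.25, 0.55]]
(I − A)⁻¹ = adj(I−A) / det(I−A) ≈
  [   1.9512     0.2927]
  [   0.4878     1.0732]
The output multiplier for sector j is the column-j sum of the Leontief inverse (I − A)⁻¹ = adj(I−A) / det(I−A).
Column 1 of adj(I−A): (1.00, 0.25); det(I−A) = 0.5125.
m_1 = (1.00 + 0.25) / 0.5125 = 1.25 / 0.5125 ≈ 2.439.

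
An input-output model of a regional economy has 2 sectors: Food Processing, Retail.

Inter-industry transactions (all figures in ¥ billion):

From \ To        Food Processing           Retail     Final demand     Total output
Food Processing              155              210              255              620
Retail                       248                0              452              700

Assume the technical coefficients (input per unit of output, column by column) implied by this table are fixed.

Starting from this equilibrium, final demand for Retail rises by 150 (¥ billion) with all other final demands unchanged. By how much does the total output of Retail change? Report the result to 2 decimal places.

Technical coefficients a_ij = z_ij / X_j:
  a_FF = 155/620 = 0.25, a_RF = 248/620 = 0.40
  a_FR = 210/700 = 0.30, a_RR = 0/700 = 0.00
I − A =
  [   0.75    -0.30]
  [  -0.40     1.00]
det(I−A) = (0.75)(1.00) − (-0.30)(-0.40) = 0.6300
adj(I−A) = [[1.00, 0.30], [0.40, 0.75]]
(I − A)⁻¹ = adj(I−A) / det(I−A) ≈
  [   1.5873     0.4762]
  [   0.6349     1.1905]
Δx = (I − A)⁻¹ Δd with Δd having +150 in the Retail component and 0 elsewhere.
So Δx_R = L_RR · (+150), where L_RR = adj(I−A)_RR / det(I−A) = 0.75 / 0.6300.
Δx_R = 0.75 × (+150) / 0.6300 = 112.50 / 0.6300 ≈ 178.57.

Δx_R = 178.57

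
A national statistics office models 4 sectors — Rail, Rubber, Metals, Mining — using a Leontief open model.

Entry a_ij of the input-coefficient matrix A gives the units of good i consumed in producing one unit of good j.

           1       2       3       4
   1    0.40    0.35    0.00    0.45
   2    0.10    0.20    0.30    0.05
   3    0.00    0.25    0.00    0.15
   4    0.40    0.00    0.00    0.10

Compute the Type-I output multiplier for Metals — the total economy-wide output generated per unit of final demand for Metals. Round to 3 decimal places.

I − A =
  [   0.60    -0.35     0.00    -0.45]
  [  -0.10     0.80    -0.30    -0.05]
  [   0.00    -0.25     1.00    -0.15]
  [  -0.40     0.00     0.00     0.90]
Compute the cofactors C_ij = (−1)^(i+j)·(3×3 minor ij) of I−A; the adjugate is their transpose:
adj(I−A) = Cᵀ =
  [ 0.6525   0.3150   0.0945   0.3595]
  [ 0.1280   0.3600   0.1080   0.1020]
  [ 0.0755   0.1110   0.2495   0.0855]
  [ 0.2900   0.1400   0.0420   0.4000]
det(I−A) = Σ_j (I−A)_1j·C_1j = (0.60)(0.6525) + (-0.35)(0.1280) + (0.00)(0.0755) + (-0.45)(0.2900) = 0.2162
(I − A)⁻¹ = adj(I−A) / det(I−A) ≈
  [   3.0180     1.4570     0.4371     1.6628]
  [   0.5920     1.6651     0.4995     0.4718]
  [   0.3492     0.5134     1.1540     0.3955]
  [   1.3414     0.6475     0.1943     1.8501]
The output multiplier for sector j is the column-j sum of the Leontief inverse (I − A)⁻¹ = adj(I−A) / det(I−A).
Column 3 of adj(I−A): (0.0945, 0.1080, 0.2495, 0.0420); det(I−A) = 0.2162.
m_3 = (0.0945 + 0.1080 + 0.2495 + 0.0420) / 0.2162 = 0.494 / 0.2162 ≈ 2.285.

m_3 = 2.285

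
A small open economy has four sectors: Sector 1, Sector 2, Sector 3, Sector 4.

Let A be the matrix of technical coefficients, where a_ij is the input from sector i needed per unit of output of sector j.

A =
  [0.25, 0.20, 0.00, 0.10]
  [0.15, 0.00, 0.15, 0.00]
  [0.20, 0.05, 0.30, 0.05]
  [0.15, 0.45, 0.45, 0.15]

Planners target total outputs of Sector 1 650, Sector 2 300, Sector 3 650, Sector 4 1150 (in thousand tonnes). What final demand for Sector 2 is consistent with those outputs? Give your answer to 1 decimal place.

I − A =
  [   0.75    -0.20     0.00    -0.10]
  [  -0.15     1.00    -0.15     0.00]
  [  -0.20    -0.05     0.70    -0.05]
  [  -0.15    -0.45    -0.45     0.85]
d = (I − A) x:
  d_1 = (+0.75)·650 + (-0.20)·300 + (+0.00)·650 + (-0.10)·1150 = 312.5
  d_2 = (-0.15)·650 + (+1.00)·300 + (-0.15)·650 + (+0.00)·1150 = 105.0
  d_3 = (-0.20)·650 + (-0.05)·300 + (+0.70)·650 + (-0.05)·1150 = 252.5
  d_4 = (-0.15)·650 + (-0.45)·300 + (-0.45)·650 + (+0.85)·1150 = 452.5

d_2 = 105.0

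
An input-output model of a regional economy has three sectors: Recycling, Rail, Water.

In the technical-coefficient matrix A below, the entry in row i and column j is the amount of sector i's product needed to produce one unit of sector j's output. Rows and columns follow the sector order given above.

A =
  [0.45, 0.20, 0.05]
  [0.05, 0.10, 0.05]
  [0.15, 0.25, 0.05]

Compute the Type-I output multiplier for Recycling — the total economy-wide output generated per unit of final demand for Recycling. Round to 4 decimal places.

I − A =
  [   0.55    -0.20    -0.05]
  [  -0.05     0.90    -0.05]
  [  -0.15    -0.25     0.95]
Cofactors of I−A, C_ij = (−1)^(i+j)·(minor ij) (rows/columns in the sector order above):
  C_11 = (0.90)(0.95) − (-0.05)(-0.25) = 0.8425
  C_12 = −[(-0.05)(0.95) − (-0.05)(-0.15)] = 0.0550
  C_13 = (-0.05)(-0.25) − (0.90)(-0.15) = 0.1475
  C_21 = −[(-0.20)(0.95) − (-0.05)(-0.25)] = 0.2025
  C_22 = (0.55)(0.95) − (-0.05)(-0.15) = 0.5150
  C_23 = −[(0.55)(-0.25) − (-0.20)(-0.15)] = 0.1675
  C_31 = (-0.20)(-0.05) − (-0.05)(0.90) = 0.0550
  C_32 = −[(0.55)(-0.05) − (-0.05)(-0.05)] = 0.0300
  C_33 = (0.55)(0.90) − (-0.20)(-0.05) = 0.4850
det(I−A) = Σ_j (I−A)_1j·C_1j = (0.55)(0.8425) + (-0.20)(0.0550) + (-0.05)(0.1475) = 0.4450
adj(I−A) = Cᵀ =
  [ 0.8425   0.2025   0.0550]
  [ 0.0550   0.5150   0.0300]
  [ 0.1475   0.1675   0.4850]
(I − A)⁻¹ = adj(I−A) / det(I−A) ≈
  [   1.89326     0.45506     0.12360]
  [   0.12360     1.15730     0.06742]
  [   0.33146     0.37640     1.08989]
The output multiplier for sector j is the column-j sum of the Leontief inverse (I − A)⁻¹ = adj(I−A) / det(I−A).
Column 1 of adj(I−A): (0.8425, 0.0550, 0.1475); det(I−A) = 0.4450.
m_1 = (0.8425 + 0.0550 + 0.1475) / 0.4450 = 1.045 / 0.4450 ≈ 2.3483.

m_1 = 2.3483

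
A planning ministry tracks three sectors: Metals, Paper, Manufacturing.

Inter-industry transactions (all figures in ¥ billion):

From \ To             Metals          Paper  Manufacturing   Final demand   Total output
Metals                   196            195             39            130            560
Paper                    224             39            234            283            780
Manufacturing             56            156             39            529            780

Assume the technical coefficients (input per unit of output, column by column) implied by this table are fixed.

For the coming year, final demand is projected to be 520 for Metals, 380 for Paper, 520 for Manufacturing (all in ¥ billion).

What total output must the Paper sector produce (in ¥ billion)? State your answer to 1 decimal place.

Technical coefficients a_ij = z_ij / X_j:
  a_11 = 196/560 = 0.35, a_21 = 224/560 = 0.40, a_31 = 56/560 = 0.10
  a_12 = 195/780 = 0.25, a_22 = 39/780 = 0.05, a_32 = 156/780 = 0.20
  a_13 = 39/780 = 0.05, a_23 = 234/780 = 0.30, a_33 = 39/780 = 0.05
I − A =
  [   0.65    -0.25    -0.05]
  [  -0.40     0.95    -0.30]
  [  -0.10    -0.20     0.95]
Cofactors of I−A, C_ij = (−1)^(i+j)·(minor ij) (rows/columns in the sector order above):
  C_11 = (0.95)(0.95) − (-0.30)(-0.20) = 0.8425
  C_12 = −[(-0.40)(0.95) − (-0.30)(-0.10)] = 0.4100
  C_13 = (-0.40)(-0.20) − (0.95)(-0.10) = 0.1750
  C_21 = −[(-0.25)(0.95) − (-0.05)(-0.20)] = 0.2475
  C_22 = (0.65)(0.95) − (-0.05)(-0.10) = 0.6125
  C_23 = −[(0.65)(-0.20) − (-0.25)(-0.10)] = 0.1550
  C_31 = (-0.25)(-0.30) − (-0.05)(0.95) = 0.1225
  C_32 = −[(0.65)(-0.30) − (-0.05)(-0.40)] = 0.2150
  C_33 = (0.65)(0.95) − (-0.25)(-0.40) = 0.5175
det(I−A) = Σ_j (I−A)_1j·C_1j = (0.65)(0.8425) + (-0.25)(0.4100) + (-0.05)(0.1750) = 0.436375
adj(I−A) = Cᵀ =
  [ 0.8425   0.2475   0.1225]
  [ 0.4100   0.6125   0.2150]
  [ 0.1750   0.1550   0.5175]
(I − A)⁻¹ = adj(I−A) / det(I−A) ≈
  [   1.9307     0.5672     0.2807]
  [   0.9396     1.4036     0.4927]
  [   0.4010     0.3552     1.1859]
x = (I − A)⁻¹ d = adj(I−A)·d / det(I−A), with det(I−A) = 0.436375:
  x_1 = (0.8425·520 + 0.2475·380 + 0.1225·520) / 0.436375 = 595.85 / 0.436375 ≈ 1365.5
  x_2 = (0.4100·520 + 0.6125·380 + 0.2150·520) / 0.436375 = 557.75 / 0.436375 ≈ 1278.1
  x_3 = (0.1750·520 + 0.1550·380 + 0.5175·520) / 0.436375 = 419.00 / 0.436375 ≈ 960.2

x_2 = 1278.1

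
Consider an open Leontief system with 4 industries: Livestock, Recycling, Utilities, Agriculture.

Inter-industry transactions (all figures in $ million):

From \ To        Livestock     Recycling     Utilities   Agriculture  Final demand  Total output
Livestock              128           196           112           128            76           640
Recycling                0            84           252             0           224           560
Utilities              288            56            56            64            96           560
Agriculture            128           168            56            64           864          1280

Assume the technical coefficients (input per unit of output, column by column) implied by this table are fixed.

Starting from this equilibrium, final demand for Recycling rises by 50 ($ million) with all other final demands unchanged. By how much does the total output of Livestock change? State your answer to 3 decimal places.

Δx_1 = 46.856

Technical coefficients a_ij = z_ij / X_j:
  a_11 = 128/640 = 0.20, a_21 = 0/640 = 0.00, a_31 = 288/640 = 0.45, a_41 = 128/640 = 0.20
  a_12 = 196/560 = 0.35, a_22 = 84/560 = 0.15, a_32 = 56/560 = 0.10, a_42 = 168/560 = 0.30
  a_13 = 112/560 = 0.20, a_23 = 252/560 = 0.45, a_33 = 56/560 = 0.10, a_43 = 56/560 = 0.10
  a_14 = 128/1280 = 0.10, a_24 = 0/1280 = 0.00, a_34 = 64/1280 = 0.05, a_44 = 64/1280 = 0.05
I − A =
  [   0.80    -0.35    -0.20    -0.10]
  [   0.00     0.85    -0.45     0.00]
  [  -0.45    -0.10     0.90    -0.05]
  [  -0.20    -0.30    -0.10     0.95]
Compute the cofactors C_ij = (−1)^(i+j)·(3×3 minor ij) of I−A; the adjugate is their transpose:
adj(I−A) = Cᵀ =
  [ 0.673000   0.347500   0.333125   0.088375]
  [ 0.196875   0.570000   0.333000   0.038250]
  [ 0.371875   0.252625   0.629000   0.072250]
  [ 0.243000   0.279750   0.241500   0.428625]
det(I−A) = Σ_j (I−A)_1j·C_1j = (0.80)(0.673000) + (-0.35)(0.196875) + (-0.20)(0.371875) + (-0.10)(0.243000) = 0.37081875
(I − A)⁻¹ = adj(I−A) / det(I−A) ≈
  [   1.8149     0.9371     0.8983     0.2383]
  [   0.5309     1.5371     0.8980     0.1032]
  [   1.0028     0.6813     1.6962     0.1948]
  [   0.6553     0.7544     0.6513     1.1559]
Δx = (I − A)⁻¹ Δd with Δd having +50 in the Recycling component and 0 elsewhere.
So Δx_1 = L_12 · (+50), where L_12 = adj(I−A)_12 / det(I−A) = 0.347500 / 0.37081875.
Δx_1 = 0.347500 × (+50) / 0.37081875 = 17.375 / 0.37081875 ≈ 46.856.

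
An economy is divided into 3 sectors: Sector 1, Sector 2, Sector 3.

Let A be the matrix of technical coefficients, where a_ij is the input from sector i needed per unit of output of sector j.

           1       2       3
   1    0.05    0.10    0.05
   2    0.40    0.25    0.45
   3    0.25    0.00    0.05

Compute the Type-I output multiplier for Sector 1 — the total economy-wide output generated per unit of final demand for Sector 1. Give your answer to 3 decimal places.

I − A =
  [   0.95    -0.10    -0.05]
  [  -0.40     0.75    -0.45]
  [  -0.25     0.00     0.95]
Cofactors of I−A, C_ij = (−1)^(i+j)·(minor ij) (rows/columns in the sector order above):
  C_11 = (0.75)(0.95) − (-0.45)(0.00) = 0.7125
  C_12 = −[(-0.40)(0.95) − (-0.45)(-0.25)] = 0.4925
  C_13 = (-0.40)(0.00) − (0.75)(-0.25) = 0.1875
  C_21 = −[(-0.10)(0.95) − (-0.05)(0.00)] = 0.0950
  C_22 = (0.95)(0.95) − (-0.05)(-0.25) = 0.8900
  C_23 = −[(0.95)(0.00) − (-0.10)(-0.25)] = 0.0250
  C_31 = (-0.10)(-0.45) − (-0.05)(0.75) = 0.0825
  C_32 = −[(0.95)(-0.45) − (-0.05)(-0.40)] = 0.4475
  C_33 = (0.95)(0.75) − (-0.10)(-0.40) = 0.6725
det(I−A) = Σ_j (I−A)_1j·C_1j = (0.95)(0.7125) + (-0.10)(0.4925) + (-0.05)(0.1875) = 0.61825
adj(I−A) = Cᵀ =
  [ 0.7125   0.0950   0.0825]
  [ 0.4925   0.8900   0.4475]
  [ 0.1875   0.0250   0.6725]
(I − A)⁻¹ = adj(I−A) / det(I−A) ≈
  [   1.1524     0.1537     0.1334]
  [   0.7966     1.4395     0.7238]
  [   0.3033     0.0404     1.0877]
The output multiplier for sector j is the column-j sum of the Leontief inverse (I − A)⁻¹ = adj(I−A) / det(I−A).
Column 1 of adj(I−A): (0.7125, 0.4925, 0.1875); det(I−A) = 0.61825.
m_1 = (0.7125 + 0.4925 + 0.1875) / 0.61825 = 1.3925 / 0.61825 ≈ 2.252.

m_1 = 2.252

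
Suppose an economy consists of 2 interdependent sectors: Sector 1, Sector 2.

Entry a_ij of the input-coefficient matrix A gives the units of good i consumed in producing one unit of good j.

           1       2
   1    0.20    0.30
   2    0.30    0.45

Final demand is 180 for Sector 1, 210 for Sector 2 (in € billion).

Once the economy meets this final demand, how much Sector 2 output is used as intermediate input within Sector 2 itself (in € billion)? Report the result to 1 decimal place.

z_22 = 285.4

I − A =
  [   0.80    -0.30]
  [  -0.30     0.55]
det(I−A) = (0.80)(0.55) − (-0.30)(-0.30) = 0.3500
adj(I−A) = [[0.55, 0.30], [0.30, 0.80]]
(I − A)⁻¹ = adj(I−A) / det(I−A) ≈
  [   1.5714     0.8571]
  [   0.8571     2.2857]
First solve x = (I − A)⁻¹ d = adj(I−A)·d / det(I−A); in particular x_2 = (0.30·180 + 0.80·210) / 0.3500 = 222.00 / 0.3500 ≈ 634.286.
Intermediate flow from 2 to 2: z_22 = a_22 · x_2 = 0.45 × 222.00 / 0.3500 = 99.90 / 0.3500 ≈ 285.4.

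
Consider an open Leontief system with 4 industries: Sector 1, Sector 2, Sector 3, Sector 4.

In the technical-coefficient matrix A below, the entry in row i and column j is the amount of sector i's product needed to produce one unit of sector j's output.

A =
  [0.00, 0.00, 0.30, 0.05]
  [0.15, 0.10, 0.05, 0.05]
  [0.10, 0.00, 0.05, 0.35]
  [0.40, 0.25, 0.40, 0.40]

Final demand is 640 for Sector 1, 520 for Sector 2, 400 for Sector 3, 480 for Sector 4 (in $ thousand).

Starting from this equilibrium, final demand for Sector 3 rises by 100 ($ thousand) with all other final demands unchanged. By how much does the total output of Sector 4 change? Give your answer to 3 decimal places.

I − A =
  [   1.00     0.00    -0.30    -0.05]
  [  -0.15     0.90    -0.05    -0.05]
  [  -0.10     0.00     0.95    -0.35]
  [  -0.40    -0.25    -0.40     0.60]
Compute the cofactors C_ij = (−1)^(i+j)·(3×3 minor ij) of I−A; the adjugate is their transpose:
adj(I−A) = Cᵀ =
  [ 0.370750   0.038125   0.176875   0.137250]
  [ 0.095500   0.349000   0.085000   0.086625]
  [ 0.191875   0.088750   0.507625   0.319500]
  [ 0.414875   0.230000   0.491750   0.828000]
det(I−A) = Σ_j (I−A)_1j·C_1j = (1.00)(0.370750) + (0.00)(0.095500) + (-0.30)(0.191875) + (-0.05)(0.414875) = 0.29244375
(I − A)⁻¹ = adj(I−A) / det(I−A) ≈
  [   1.2678     0.1304     0.6048     0.4693]
  [   0.3266     1.1934     0.2907     0.2962]
  [   0.6561     0.3035     1.7358     1.0925]
  [   1.4186     0.7865     1.6815     2.8313]
Δx = (I − A)⁻¹ Δd with Δd having +100 in the Sector 3 component and 0 elsewhere.
So Δx_4 = L_43 · (+100), where L_43 = adj(I−A)_43 / det(I−A) = 0.491750 / 0.29244375.
Δx_4 = 0.491750 × (+100) / 0.29244375 = 49.175 / 0.29244375 ≈ 168.152.

Δx_4 = 168.152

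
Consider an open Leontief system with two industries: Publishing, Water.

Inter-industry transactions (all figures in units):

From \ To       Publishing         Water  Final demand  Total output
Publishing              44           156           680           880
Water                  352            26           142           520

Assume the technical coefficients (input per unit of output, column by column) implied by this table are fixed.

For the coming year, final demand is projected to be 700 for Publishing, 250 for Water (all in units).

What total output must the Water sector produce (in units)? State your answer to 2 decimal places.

x_2 = 661.34

Technical coefficients a_ij = z_ij / X_j:
  a_11 = 44/880 = 0.05, a_21 = 352/880 = 0.40
  a_12 = 156/520 = 0.30, a_22 = 26/520 = 0.05
I − A =
  [   0.95    -0.30]
  [  -0.40     0.95]
det(I−A) = (0.95)(0.95) − (-0.30)(-0.40) = 0.7825
adj(I−A) = [[0.95, 0.30], [0.40, 0.95]]
(I − A)⁻¹ = adj(I−A) / det(I−A) ≈
  [   1.2141     0.3834]
  [   0.5112     1.2141]
x = (I − A)⁻¹ d = adj(I−A)·d / det(I−A), with det(I−A) = 0.7825:
  x_1 = (0.95·700 + 0.30·250) / 0.7825 = 740.00 / 0.7825 ≈ 945.69
  x_2 = (0.40·700 + 0.95·250) / 0.7825 = 517.50 / 0.7825 ≈ 661.34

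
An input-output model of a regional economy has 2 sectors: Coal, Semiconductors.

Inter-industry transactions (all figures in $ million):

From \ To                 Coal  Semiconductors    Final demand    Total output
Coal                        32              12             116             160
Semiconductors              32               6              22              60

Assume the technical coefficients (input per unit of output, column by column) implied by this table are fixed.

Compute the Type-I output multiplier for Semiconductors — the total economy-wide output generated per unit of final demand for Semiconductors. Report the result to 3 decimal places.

Technical coefficients a_ij = z_ij / X_j:
  a_11 = 32/160 = 0.20, a_21 = 32/160 = 0.20
  a_12 = 12/60 = 0.20, a_22 = 6/60 = 0.10
I − A =
  [   0.80    -0.20]
  [  -0.20     0.90]
det(I−A) = (0.80)(0.90) − (-0.20)(-0.20) = 0.6800
adj(I−A) = [[0.90, 0.20], [0.20, 0.80]]
(I − A)⁻¹ = adj(I−A) / det(I−A) ≈
  [   1.3235     0.2941]
  [   0.2941     1.1765]
The output multiplier for sector j is the column-j sum of the Leontief inverse (I − A)⁻¹ = adj(I−A) / det(I−A).
Column 2 of adj(I−A): (0.20, 0.80); det(I−A) = 0.6800.
m_2 = (0.20 + 0.80) / 0.6800 = 1.00 / 0.6800 ≈ 1.471.

m_2 = 1.471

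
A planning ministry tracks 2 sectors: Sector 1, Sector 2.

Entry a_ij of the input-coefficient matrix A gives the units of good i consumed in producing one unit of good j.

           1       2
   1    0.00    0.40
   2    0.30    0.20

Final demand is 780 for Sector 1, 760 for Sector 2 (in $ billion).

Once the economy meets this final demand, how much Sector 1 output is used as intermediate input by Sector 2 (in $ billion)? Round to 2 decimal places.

I − A =
  [   1.00    -0.40]
  [  -0.30     0.80]
det(I−A) = (1.00)(0.80) − (-0.40)(-0.30) = 0.6800
adj(I−A) = [[0.80, 0.40], [0.30, 1.00]]
(I − A)⁻¹ = adj(I−A) / det(I−A) ≈
  [   1.1765     0.5882]
  [   0.4412     1.4706]
First solve x = (I − A)⁻¹ d = adj(I−A)·d / det(I−A); in particular x_2 = (0.30·780 + 1.00·760) / 0.6800 = 994.00 / 0.6800 ≈ 1461.7647.
Intermediate flow from 1 to 2: z_12 = a_12 · x_2 = 0.40 × 994.00 / 0.6800 = 397.60 / 0.6800 ≈ 584.71.

z_12 = 584.71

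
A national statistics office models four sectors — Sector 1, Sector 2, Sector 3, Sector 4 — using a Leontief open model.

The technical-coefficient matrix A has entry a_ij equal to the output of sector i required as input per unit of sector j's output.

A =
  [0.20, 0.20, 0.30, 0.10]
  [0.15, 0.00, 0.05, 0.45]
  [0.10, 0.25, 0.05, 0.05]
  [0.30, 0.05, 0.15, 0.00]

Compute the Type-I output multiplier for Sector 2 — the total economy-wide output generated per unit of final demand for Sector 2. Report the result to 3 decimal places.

m_2 = 2.329

I − A =
  [   0.80    -0.20    -0.30    -0.10]
  [  -0.15     1.00    -0.05    -0.45]
  [  -0.10    -0.25     0.95    -0.05]
  [  -0.30    -0.05    -0.15     1.00]
Compute the cofactors C_ij = (−1)^(i+j)·(3×3 minor ij) of I−A; the adjugate is their transpose:
adj(I−A) = Cᵀ =
  [ 0.891625   0.272750   0.332000   0.228500]
  [ 0.282125   0.689500   0.180250   0.347500]
  [ 0.184375   0.218000   0.694250   0.151250]
  [ 0.309250   0.149000   0.212750   0.679250]
det(I−A) = Σ_j (I−A)_1j·C_1j = (0.80)(0.891625) + (-0.20)(0.282125) + (-0.30)(0.184375) + (-0.10)(0.309250) = 0.5706375
(I − A)⁻¹ = adj(I−A) / det(I−A) ≈
  [   1.5625     0.4780     0.5818     0.4004]
  [   0.4944     1.2083     0.3159     0.6090]
  [   0.3231     0.3820     1.2166     0.2651]
  [   0.5419     0.2611     0.3728     1.1903]
The output multiplier for sector j is the column-j sum of the Leontief inverse (I − A)⁻¹ = adj(I−A) / det(I−A).
Column 2 of adj(I−A): (0.272750, 0.689500, 0.218000, 0.149000); det(I−A) = 0.5706375.
m_2 = (0.272750 + 0.689500 + 0.218000 + 0.149000) / 0.5706375 = 1.32925 / 0.5706375 ≈ 2.329.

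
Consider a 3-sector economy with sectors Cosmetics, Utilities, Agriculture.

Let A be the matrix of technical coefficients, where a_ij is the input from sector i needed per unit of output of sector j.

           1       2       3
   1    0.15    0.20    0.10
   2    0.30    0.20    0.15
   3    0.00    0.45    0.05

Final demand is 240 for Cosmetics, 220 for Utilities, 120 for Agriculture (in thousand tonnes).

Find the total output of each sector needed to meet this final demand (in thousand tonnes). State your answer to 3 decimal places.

x_1 = 446.031, x_2 = 511.363, x_3 = 368.540

I − A =
  [   0.85    -0.20    -0.10]
  [  -0.30     0.80    -0.15]
  [   0.00    -0.45     0.95]
Cofactors of I−A, C_ij = (−1)^(i+j)·(minor ij) (rows/columns in the sector order above):
  C_11 = (0.80)(0.95) − (-0.15)(-0.45) = 0.6925
  C_12 = −[(-0.30)(0.95) − (-0.15)(0.00)] = 0.2850
  C_13 = (-0.30)(-0.45) − (0.80)(0.00) = 0.1350
  C_21 = −[(-0.20)(0.95) − (-0.10)(-0.45)] = 0.2350
  C_22 = (0.85)(0.95) − (-0.10)(0.00) = 0.8075
  C_23 = −[(0.85)(-0.45) − (-0.20)(0.00)] = 0.3825
  C_31 = (-0.20)(-0.15) − (-0.10)(0.80) = 0.1100
  C_32 = −[(0.85)(-0.15) − (-0.10)(-0.30)] = 0.1575
  C_33 = (0.85)(0.80) − (-0.20)(-0.30) = 0.6200
det(I−A) = Σ_j (I−A)_1j·C_1j = (0.85)(0.6925) + (-0.20)(0.2850) + (-0.10)(0.1350) = 0.518125
adj(I−A) = Cᵀ =
  [ 0.6925   0.2350   0.1100]
  [ 0.2850   0.8075   0.1575]
  [ 0.1350   0.3825   0.6200]
(I − A)⁻¹ = adj(I−A) / det(I−A) ≈
  [   1.3366     0.4536     0.2123]
  [   0.5501     1.5585     0.3040]
  [   0.2606     0.7382     1.1966]
x = (I − A)⁻¹ d = adj(I−A)·d / det(I−A), with det(I−A) = 0.518125:
  x_1 = (0.6925·240 + 0.2350·220 + 0.1100·120) / 0.518125 = 231.10 / 0.518125 ≈ 446.031
  x_2 = (0.2850·240 + 0.8075·220 + 0.1575·120) / 0.518125 = 264.95 / 0.518125 ≈ 511.363
  x_3 = (0.1350·240 + 0.3825·220 + 0.6200·120) / 0.518125 = 190.95 / 0.518125 ≈ 368.540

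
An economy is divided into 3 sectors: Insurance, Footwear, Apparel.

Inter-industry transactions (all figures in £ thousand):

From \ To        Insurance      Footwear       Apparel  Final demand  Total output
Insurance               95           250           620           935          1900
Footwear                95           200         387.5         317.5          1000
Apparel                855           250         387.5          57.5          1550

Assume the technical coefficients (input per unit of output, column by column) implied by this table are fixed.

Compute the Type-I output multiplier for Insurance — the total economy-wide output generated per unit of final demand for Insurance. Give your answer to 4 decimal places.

m_1 = 3.2703

Technical coefficients a_ij = z_ij / X_j:
  a_11 = 95/1900 = 0.05, a_21 = 95/1900 = 0.05, a_31 = 855/1900 = 0.45
  a_12 = 250/1000 = 0.25, a_22 = 200/1000 = 0.20, a_32 = 250/1000 = 0.25
  a_13 = 620/1550 = 0.40, a_23 = 387.5/1550 = 0.25, a_33 = 387.5/1550 = 0.25
I − A =
  [   0.95    -0.25    -0.40]
  [  -0.05     0.80    -0.25]
  [  -0.45    -0.25     0.75]
Cofactors of I−A, C_ij = (−1)^(i+j)·(minor ij) (rows/columns in the sector order above):
  C_11 = (0.80)(0.75) − (-0.25)(-0.25) = 0.5375
  C_12 = −[(-0.05)(0.75) − (-0.25)(-0.45)] = 0.1500
  C_13 = (-0.05)(-0.25) − (0.80)(-0.45) = 0.3725
  C_21 = −[(-0.25)(0.75) − (-0.40)(-0.25)] = 0.2875
  C_22 = (0.95)(0.75) − (-0.40)(-0.45) = 0.5325
  C_23 = −[(0.95)(-0.25) − (-0.25)(-0.45)] = 0.3500
  C_31 = (-0.25)(-0.25) − (-0.40)(0.80) = 0.3825
  C_32 = −[(0.95)(-0.25) − (-0.40)(-0.05)] = 0.2575
  C_33 = (0.95)(0.80) − (-0.25)(-0.05) = 0.7475
det(I−A) = Σ_j (I−A)_1j·C_1j = (0.95)(0.5375) + (-0.25)(0.1500) + (-0.40)(0.3725) = 0.324125
adj(I−A) = Cᵀ =
  [ 0.5375   0.2875   0.3825]
  [ 0.1500   0.5325   0.2575]
  [ 0.3725   0.3500   0.7475]
(I − A)⁻¹ = adj(I−A) / det(I−A) ≈
  [   1.65831     0.88700     1.18010]
  [   0.46278     1.64288     0.79445]
  [   1.14925     1.07983     2.30621]
The output multiplier for sector j is the column-j sum of the Leontief inverse (I − A)⁻¹ = adj(I−A) / det(I−A).
Column 1 of adj(I−A): (0.5375, 0.1500, 0.3725); det(I−A) = 0.324125.
m_1 = (0.5375 + 0.1500 + 0.3725) / 0.324125 = 1.06 / 0.324125 ≈ 3.2703.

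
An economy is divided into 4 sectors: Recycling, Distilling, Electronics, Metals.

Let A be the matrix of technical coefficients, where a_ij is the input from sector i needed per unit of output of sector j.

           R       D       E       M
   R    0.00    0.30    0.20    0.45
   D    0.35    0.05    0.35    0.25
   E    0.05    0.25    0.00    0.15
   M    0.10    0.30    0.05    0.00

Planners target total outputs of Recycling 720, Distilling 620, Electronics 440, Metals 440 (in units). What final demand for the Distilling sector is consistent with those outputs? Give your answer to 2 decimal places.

I − A =
  [   1.00    -0.30    -0.20    -0.45]
  [  -0.35     0.95    -0.35    -0.25]
  [  -0.05    -0.25     1.00    -0.15]
  [  -0.10    -0.30    -0.05     1.00]
d = (I − A) x:
  d_R = (+1.00)·720 + (-0.30)·620 + (-0.20)·440 + (-0.45)·440 = 248.00
  d_D = (-0.35)·720 + (+0.95)·620 + (-0.35)·440 + (-0.25)·440 = 73.00
  d_E = (-0.05)·720 + (-0.25)·620 + (+1.00)·440 + (-0.15)·440 = 183.00
  d_M = (-0.10)·720 + (-0.30)·620 + (-0.05)·440 + (+1.00)·440 = 160.00

d_D = 73.00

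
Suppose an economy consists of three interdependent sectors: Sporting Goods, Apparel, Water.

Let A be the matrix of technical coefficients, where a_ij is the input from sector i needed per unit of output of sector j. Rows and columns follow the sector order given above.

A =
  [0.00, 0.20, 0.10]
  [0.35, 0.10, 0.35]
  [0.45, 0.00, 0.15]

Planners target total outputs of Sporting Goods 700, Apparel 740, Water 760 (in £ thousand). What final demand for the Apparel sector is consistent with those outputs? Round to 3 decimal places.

I − A =
  [   1.00    -0.20    -0.10]
  [  -0.35     0.90    -0.35]
  [  -0.45     0.00     0.85]
d = (I − A) x:
  d_1 = (+1.00)·700 + (-0.20)·740 + (-0.10)·760 = 476.000
  d_2 = (-0.35)·700 + (+0.90)·740 + (-0.35)·760 = 155.000
  d_3 = (-0.45)·700 + (+0.00)·740 + (+0.85)·760 = 331.000

d_2 = 155.000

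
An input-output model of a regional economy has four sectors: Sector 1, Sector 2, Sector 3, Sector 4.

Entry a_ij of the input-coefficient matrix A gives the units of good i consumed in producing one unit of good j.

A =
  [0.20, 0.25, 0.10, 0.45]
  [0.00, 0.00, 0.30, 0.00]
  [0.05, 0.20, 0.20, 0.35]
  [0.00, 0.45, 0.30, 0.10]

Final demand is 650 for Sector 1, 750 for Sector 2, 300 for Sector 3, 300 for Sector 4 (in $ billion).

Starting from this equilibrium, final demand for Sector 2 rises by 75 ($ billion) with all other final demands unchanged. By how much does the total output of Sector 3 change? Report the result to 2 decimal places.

Δx_3 = 55.56

I − A =
  [   0.80    -0.25    -0.10    -0.45]
  [   0.00     1.00    -0.30     0.00]
  [  -0.05    -0.20     0.80    -0.35]
  [   0.00    -0.45    -0.30     0.90]
Compute the cofactors C_ij = (−1)^(i+j)·(3×3 minor ij) of I−A; the adjugate is their transpose:
adj(I−A) = Cᵀ =
  [ 0.513750   0.376500   0.353250   0.394250]
  [ 0.013500   0.480750   0.216000   0.090750]
  [ 0.045000   0.291375   0.720000   0.302500]
  [ 0.021750   0.337500   0.348000   0.583250]
det(I−A) = Σ_j (I−A)_1j·C_1j = (0.80)(0.513750) + (-0.25)(0.013500) + (-0.10)(0.045000) + (-0.45)(0.021750) = 0.3933375
(I − A)⁻¹ = adj(I−A) / det(I−A) ≈
  [   1.3061     0.9572     0.8981     1.0023]
  [   0.0343     1.2222     0.5491     0.2307]
  [   0.1144     0.7408     1.8305     0.7691]
  [   0.0553     0.8580     0.8847     1.4828]
Δx = (I − A)⁻¹ Δd with Δd having +75 in the Sector 2 component and 0 elsewhere.
So Δx_3 = L_32 · (+75), where L_32 = adj(I−A)_32 / det(I−A) = 0.291375 / 0.3933375.
Δx_3 = 0.291375 × (+75) / 0.3933375 = 21.853125 / 0.3933375 ≈ 55.56.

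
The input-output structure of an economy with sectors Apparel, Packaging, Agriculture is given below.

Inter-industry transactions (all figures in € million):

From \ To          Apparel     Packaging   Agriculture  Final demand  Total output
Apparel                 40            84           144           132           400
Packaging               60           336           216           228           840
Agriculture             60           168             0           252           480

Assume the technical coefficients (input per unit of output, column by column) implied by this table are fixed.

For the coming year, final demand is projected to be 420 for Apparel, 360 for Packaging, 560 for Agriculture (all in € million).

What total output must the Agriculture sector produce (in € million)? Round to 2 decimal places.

x_3 = 1033.27

Technical coefficients a_ij = z_ij / X_j:
  a_11 = 40/400 = 0.10, a_21 = 60/400 = 0.15, a_31 = 60/400 = 0.15
  a_12 = 84/840 = 0.10, a_22 = 336/840 = 0.40, a_32 = 168/840 = 0.20
  a_13 = 144/480 = 0.30, a_23 = 216/480 = 0.45, a_33 = 0/480 = 0.00
I − A =
  [   0.90    -0.10    -0.30]
  [  -0.15     0.60    -0.45]
  [  -0.15    -0.20     1.00]
Cofactors of I−A, C_ij = (−1)^(i+j)·(minor ij) (rows/columns in the sector order above):
  C_11 = (0.60)(1.00) − (-0.45)(-0.20) = 0.5100
  C_12 = −[(-0.15)(1.00) − (-0.45)(-0.15)] = 0.2175
  C_13 = (-0.15)(-0.20) − (0.60)(-0.15) = 0.1200
  C_21 = −[(-0.10)(1.00) − (-0.30)(-0.20)] = 0.1600
  C_22 = (0.90)(1.00) − (-0.30)(-0.15) = 0.8550
  C_23 = −[(0.90)(-0.20) − (-0.10)(-0.15)] = 0.1950
  C_31 = (-0.10)(-0.45) − (-0.30)(0.60) = 0.2250
  C_32 = −[(0.90)(-0.45) − (-0.30)(-0.15)] = 0.4500
  C_33 = (0.90)(0.60) − (-0.10)(-0.15) = 0.5250
det(I−A) = Σ_j (I−A)_1j·C_1j = (0.90)(0.5100) + (-0.10)(0.2175) + (-0.30)(0.1200) = 0.40125
adj(I−A) = Cᵀ =
  [ 0.5100   0.1600   0.2250]
  [ 0.2175   0.8550   0.4500]
  [ 0.1200   0.1950   0.5250]
(I − A)⁻¹ = adj(I−A) / det(I−A) ≈
  [   1.2710     0.3988     0.5607]
  [   0.5421     2.1308     1.1215]
  [   0.2991     0.4860     1.3084]
x = (I − A)⁻¹ d = adj(I−A)·d / det(I−A), with det(I−A) = 0.40125:
  x_1 = (0.5100·420 + 0.1600·360 + 0.2250·560) / 0.40125 = 397.80 / 0.40125 ≈ 991.40
  x_2 = (0.2175·420 + 0.8550·360 + 0.4500·560) / 0.40125 = 651.15 / 0.40125 ≈ 1622.80
  x_3 = (0.1200·420 + 0.1950·360 + 0.5250·560) / 0.40125 = 414.60 / 0.40125 ≈ 1033.27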